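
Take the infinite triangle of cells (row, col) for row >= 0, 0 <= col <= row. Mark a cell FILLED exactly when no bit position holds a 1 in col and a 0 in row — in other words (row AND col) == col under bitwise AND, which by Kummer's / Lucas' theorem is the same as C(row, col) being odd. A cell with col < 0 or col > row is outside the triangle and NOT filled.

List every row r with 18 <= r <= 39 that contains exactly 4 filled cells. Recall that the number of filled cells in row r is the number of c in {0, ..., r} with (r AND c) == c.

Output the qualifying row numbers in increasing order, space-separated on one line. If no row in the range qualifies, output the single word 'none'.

Answer: 18 20 24 33 34 36

Derivation:
Row r has 2^popcount(r) filled cells, so we need popcount(r) = log2(4) = 2.
Scan r = 18..39 and keep those with exactly 2 one-bits:
r=18=10010 popcount=2 -> KEEP
r=19=10011 popcount=3 -> skip
r=20=10100 popcount=2 -> KEEP
r=21=10101 popcount=3 -> skip
r=22=10110 popcount=3 -> skip
r=23=10111 popcount=4 -> skip
r=24=11000 popcount=2 -> KEEP
r=25=11001 popcount=3 -> skip
r=26=11010 popcount=3 -> skip
r=27=11011 popcount=4 -> skip
r=28=11100 popcount=3 -> skip
r=29=11101 popcount=4 -> skip
r=30=11110 popcount=4 -> skip
r=31=11111 popcount=5 -> skip
r=32=100000 popcount=1 -> skip
r=33=100001 popcount=2 -> KEEP
r=34=100010 popcount=2 -> KEEP
r=35=100011 popcount=3 -> skip
r=36=100100 popcount=2 -> KEEP
r=37=100101 popcount=3 -> skip
r=38=100110 popcount=3 -> skip
r=39=100111 popcount=4 -> skip
Kept rows: 18 20 24 33 34 36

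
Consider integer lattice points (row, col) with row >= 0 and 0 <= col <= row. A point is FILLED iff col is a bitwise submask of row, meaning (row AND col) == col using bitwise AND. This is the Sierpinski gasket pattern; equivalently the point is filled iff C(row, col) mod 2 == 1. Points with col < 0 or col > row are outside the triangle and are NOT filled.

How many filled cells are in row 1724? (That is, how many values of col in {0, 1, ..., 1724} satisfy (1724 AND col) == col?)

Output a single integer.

1724 in binary = 11010111100
popcount(1724) = number of 1-bits in 11010111100 = 7
A col c satisfies (1724 AND c) == c iff every set bit of c is also set in 1724; each of the 7 set bits of 1724 can independently be on or off in c.
count = 2^7 = 128

Answer: 128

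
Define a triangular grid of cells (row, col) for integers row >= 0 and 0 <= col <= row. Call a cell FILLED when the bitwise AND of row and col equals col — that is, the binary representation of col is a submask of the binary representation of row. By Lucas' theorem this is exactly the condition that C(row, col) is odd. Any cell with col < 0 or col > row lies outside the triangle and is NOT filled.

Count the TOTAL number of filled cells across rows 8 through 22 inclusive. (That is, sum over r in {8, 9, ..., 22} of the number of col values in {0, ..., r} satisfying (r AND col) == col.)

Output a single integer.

r8=1000 pc1: +2 =2
r9=1001 pc2: +4 =6
r10=1010 pc2: +4 =10
r11=1011 pc3: +8 =18
r12=1100 pc2: +4 =22
r13=1101 pc3: +8 =30
r14=1110 pc3: +8 =38
r15=1111 pc4: +16 =54
r16=10000 pc1: +2 =56
r17=10001 pc2: +4 =60
r18=10010 pc2: +4 =64
r19=10011 pc3: +8 =72
r20=10100 pc2: +4 =76
r21=10101 pc3: +8 =84
r22=10110 pc3: +8 =92

Answer: 92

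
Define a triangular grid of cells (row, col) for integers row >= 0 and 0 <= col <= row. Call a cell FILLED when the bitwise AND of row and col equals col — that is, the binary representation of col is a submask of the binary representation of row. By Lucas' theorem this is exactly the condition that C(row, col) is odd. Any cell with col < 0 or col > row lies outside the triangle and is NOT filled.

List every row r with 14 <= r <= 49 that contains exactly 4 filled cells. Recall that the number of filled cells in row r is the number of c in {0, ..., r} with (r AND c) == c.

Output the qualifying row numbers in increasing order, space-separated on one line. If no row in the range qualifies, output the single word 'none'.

Row r has 2^popcount(r) filled cells, so we need popcount(r) = log2(4) = 2.
Scan r = 14..49 and keep those with exactly 2 one-bits:
r=14=1110 popcount=3 -> skip
r=15=1111 popcount=4 -> skip
r=16=10000 popcount=1 -> skip
r=17=10001 popcount=2 -> KEEP
r=18=10010 popcount=2 -> KEEP
r=19=10011 popcount=3 -> skip
r=20=10100 popcount=2 -> KEEP
r=21=10101 popcount=3 -> skip
r=22=10110 popcount=3 -> skip
r=23=10111 popcount=4 -> skip
r=24=11000 popcount=2 -> KEEP
r=25=11001 popcount=3 -> skip
r=26=11010 popcount=3 -> skip
r=27=11011 popcount=4 -> skip
r=28=11100 popcount=3 -> skip
r=29=11101 popcount=4 -> skip
r=30=11110 popcount=4 -> skip
r=31=11111 popcount=5 -> skip
r=32=100000 popcount=1 -> skip
r=33=100001 popcount=2 -> KEEP
r=34=100010 popcount=2 -> KEEP
r=35=100011 popcount=3 -> skip
r=36=100100 popcount=2 -> KEEP
r=37=100101 popcount=3 -> skip
r=38=100110 popcount=3 -> skip
r=39=100111 popcount=4 -> skip
r=40=101000 popcount=2 -> KEEP
r=41=101001 popcount=3 -> skip
r=42=101010 popcount=3 -> skip
r=43=101011 popcount=4 -> skip
r=44=101100 popcount=3 -> skip
r=45=101101 popcount=4 -> skip
r=46=101110 popcount=4 -> skip
r=47=101111 popcount=5 -> skip
r=48=110000 popcount=2 -> KEEP
r=49=110001 popcount=3 -> skip
Kept rows: 17 18 20 24 33 34 36 40 48

Answer: 17 18 20 24 33 34 36 40 48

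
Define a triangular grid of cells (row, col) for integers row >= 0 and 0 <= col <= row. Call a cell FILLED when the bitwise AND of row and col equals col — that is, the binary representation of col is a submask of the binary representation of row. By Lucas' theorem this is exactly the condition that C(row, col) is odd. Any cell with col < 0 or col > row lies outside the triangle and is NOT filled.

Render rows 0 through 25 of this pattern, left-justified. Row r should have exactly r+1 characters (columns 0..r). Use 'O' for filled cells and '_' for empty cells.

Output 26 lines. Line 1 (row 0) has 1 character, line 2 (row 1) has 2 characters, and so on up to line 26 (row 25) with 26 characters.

r0=0: O
r1=1: OO
r2=10: O_O
r3=11: OOOO
r4=100: O___O
r5=101: OO__OO
r6=110: O_O_O_O
r7=111: OOOOOOOO
r8=1000: O_______O
r9=1001: OO______OO
r10=1010: O_O_____O_O
r11=1011: OOOO____OOOO
r12=1100: O___O___O___O
r13=1101: OO__OO__OO__OO
r14=1110: O_O_O_O_O_O_O_O
r15=1111: OOOOOOOOOOOOOOOO
r16=10000: O_______________O
r17=10001: OO______________OO
r18=10010: O_O_____________O_O
r19=10011: OOOO____________OOOO
r20=10100: O___O___________O___O
r21=10101: OO__OO__________OO__OO
r22=10110: O_O_O_O_________O_O_O_O
r23=10111: OOOOOOOO________OOOOOOOO
r24=11000: O_______O_______O_______O
r25=11001: OO______OO______OO______OO

Answer: O
OO
O_O
OOOO
O___O
OO__OO
O_O_O_O
OOOOOOOO
O_______O
OO______OO
O_O_____O_O
OOOO____OOOO
O___O___O___O
OO__OO__OO__OO
O_O_O_O_O_O_O_O
OOOOOOOOOOOOOOOO
O_______________O
OO______________OO
O_O_____________O_O
OOOO____________OOOO
O___O___________O___O
OO__OO__________OO__OO
O_O_O_O_________O_O_O_O
OOOOOOOO________OOOOOOOO
O_______O_______O_______O
OO______OO______OO______OO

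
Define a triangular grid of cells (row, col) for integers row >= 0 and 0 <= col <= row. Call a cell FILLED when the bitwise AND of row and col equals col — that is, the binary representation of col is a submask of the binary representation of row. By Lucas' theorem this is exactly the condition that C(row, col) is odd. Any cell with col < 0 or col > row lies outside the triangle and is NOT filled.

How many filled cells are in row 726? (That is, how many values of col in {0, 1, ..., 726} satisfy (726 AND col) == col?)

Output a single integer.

726 in binary = 1011010110
popcount(726) = number of 1-bits in 1011010110 = 6
A col c satisfies (726 AND c) == c iff every set bit of c is also set in 726; each of the 6 set bits of 726 can independently be on or off in c.
count = 2^6 = 64

Answer: 64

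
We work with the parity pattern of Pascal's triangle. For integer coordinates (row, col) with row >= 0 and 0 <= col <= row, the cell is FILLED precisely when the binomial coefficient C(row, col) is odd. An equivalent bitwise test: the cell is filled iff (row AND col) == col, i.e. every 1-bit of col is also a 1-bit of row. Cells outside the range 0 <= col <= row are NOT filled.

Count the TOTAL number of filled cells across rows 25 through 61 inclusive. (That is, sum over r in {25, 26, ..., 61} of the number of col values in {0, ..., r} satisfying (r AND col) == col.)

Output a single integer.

r25=11001 pc3: +8 =8
r26=11010 pc3: +8 =16
r27=11011 pc4: +16 =32
r28=11100 pc3: +8 =40
r29=11101 pc4: +16 =56
r30=11110 pc4: +16 =72
r31=11111 pc5: +32 =104
r32=100000 pc1: +2 =106
r33=100001 pc2: +4 =110
r34=100010 pc2: +4 =114
r35=100011 pc3: +8 =122
r36=100100 pc2: +4 =126
r37=100101 pc3: +8 =134
r38=100110 pc3: +8 =142
r39=100111 pc4: +16 =158
r40=101000 pc2: +4 =162
r41=101001 pc3: +8 =170
r42=101010 pc3: +8 =178
r43=101011 pc4: +16 =194
r44=101100 pc3: +8 =202
r45=101101 pc4: +16 =218
r46=101110 pc4: +16 =234
r47=101111 pc5: +32 =266
r48=110000 pc2: +4 =270
r49=110001 pc3: +8 =278
r50=110010 pc3: +8 =286
r51=110011 pc4: +16 =302
r52=110100 pc3: +8 =310
r53=110101 pc4: +16 =326
r54=110110 pc4: +16 =342
r55=110111 pc5: +32 =374
r56=111000 pc3: +8 =382
r57=111001 pc4: +16 =398
r58=111010 pc4: +16 =414
r59=111011 pc5: +32 =446
r60=111100 pc4: +16 =462
r61=111101 pc5: +32 =494

Answer: 494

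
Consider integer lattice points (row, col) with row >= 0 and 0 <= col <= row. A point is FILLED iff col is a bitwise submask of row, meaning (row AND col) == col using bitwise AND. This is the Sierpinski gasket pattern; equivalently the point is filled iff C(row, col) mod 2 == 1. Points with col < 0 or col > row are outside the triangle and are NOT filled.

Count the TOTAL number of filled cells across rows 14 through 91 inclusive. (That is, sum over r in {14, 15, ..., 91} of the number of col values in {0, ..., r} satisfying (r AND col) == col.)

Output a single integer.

r14=1110 pc3: +8 =8
r15=1111 pc4: +16 =24
r16=10000 pc1: +2 =26
r17=10001 pc2: +4 =30
r18=10010 pc2: +4 =34
r19=10011 pc3: +8 =42
r20=10100 pc2: +4 =46
r21=10101 pc3: +8 =54
r22=10110 pc3: +8 =62
r23=10111 pc4: +16 =78
r24=11000 pc2: +4 =82
r25=11001 pc3: +8 =90
r26=11010 pc3: +8 =98
r27=11011 pc4: +16 =114
r28=11100 pc3: +8 =122
r29=11101 pc4: +16 =138
r30=11110 pc4: +16 =154
r31=11111 pc5: +32 =186
r32=100000 pc1: +2 =188
r33=100001 pc2: +4 =192
r34=100010 pc2: +4 =196
r35=100011 pc3: +8 =204
r36=100100 pc2: +4 =208
r37=100101 pc3: +8 =216
r38=100110 pc3: +8 =224
r39=100111 pc4: +16 =240
r40=101000 pc2: +4 =244
r41=101001 pc3: +8 =252
r42=101010 pc3: +8 =260
r43=101011 pc4: +16 =276
r44=101100 pc3: +8 =284
r45=101101 pc4: +16 =300
r46=101110 pc4: +16 =316
r47=101111 pc5: +32 =348
r48=110000 pc2: +4 =352
r49=110001 pc3: +8 =360
r50=110010 pc3: +8 =368
r51=110011 pc4: +16 =384
r52=110100 pc3: +8 =392
r53=110101 pc4: +16 =408
r54=110110 pc4: +16 =424
r55=110111 pc5: +32 =456
r56=111000 pc3: +8 =464
r57=111001 pc4: +16 =480
r58=111010 pc4: +16 =496
r59=111011 pc5: +32 =528
r60=111100 pc4: +16 =544
r61=111101 pc5: +32 =576
r62=111110 pc5: +32 =608
r63=111111 pc6: +64 =672
r64=1000000 pc1: +2 =674
r65=1000001 pc2: +4 =678
r66=1000010 pc2: +4 =682
r67=1000011 pc3: +8 =690
r68=1000100 pc2: +4 =694
r69=1000101 pc3: +8 =702
r70=1000110 pc3: +8 =710
r71=1000111 pc4: +16 =726
r72=1001000 pc2: +4 =730
r73=1001001 pc3: +8 =738
r74=1001010 pc3: +8 =746
r75=1001011 pc4: +16 =762
r76=1001100 pc3: +8 =770
r77=1001101 pc4: +16 =786
r78=1001110 pc4: +16 =802
r79=1001111 pc5: +32 =834
r80=1010000 pc2: +4 =838
r81=1010001 pc3: +8 =846
r82=1010010 pc3: +8 =854
r83=1010011 pc4: +16 =870
r84=1010100 pc3: +8 =878
r85=1010101 pc4: +16 =894
r86=1010110 pc4: +16 =910
r87=1010111 pc5: +32 =942
r88=1011000 pc3: +8 =950
r89=1011001 pc4: +16 =966
r90=1011010 pc4: +16 =982
r91=1011011 pc5: +32 =1014

Answer: 1014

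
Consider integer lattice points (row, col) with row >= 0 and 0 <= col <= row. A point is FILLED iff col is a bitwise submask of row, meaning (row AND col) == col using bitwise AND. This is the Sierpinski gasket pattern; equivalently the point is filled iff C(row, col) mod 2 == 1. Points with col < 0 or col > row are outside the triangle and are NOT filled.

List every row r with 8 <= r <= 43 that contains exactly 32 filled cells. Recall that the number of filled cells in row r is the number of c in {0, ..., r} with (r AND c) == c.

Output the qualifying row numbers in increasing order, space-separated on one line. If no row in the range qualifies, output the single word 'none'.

Answer: 31

Derivation:
Row r has 2^popcount(r) filled cells, so we need popcount(r) = log2(32) = 5.
Scan r = 8..43 and keep those with exactly 5 one-bits:
r=8=1000 popcount=1 -> skip
r=9=1001 popcount=2 -> skip
r=10=1010 popcount=2 -> skip
r=11=1011 popcount=3 -> skip
r=12=1100 popcount=2 -> skip
r=13=1101 popcount=3 -> skip
r=14=1110 popcount=3 -> skip
r=15=1111 popcount=4 -> skip
r=16=10000 popcount=1 -> skip
r=17=10001 popcount=2 -> skip
r=18=10010 popcount=2 -> skip
r=19=10011 popcount=3 -> skip
r=20=10100 popcount=2 -> skip
r=21=10101 popcount=3 -> skip
r=22=10110 popcount=3 -> skip
r=23=10111 popcount=4 -> skip
r=24=11000 popcount=2 -> skip
r=25=11001 popcount=3 -> skip
r=26=11010 popcount=3 -> skip
r=27=11011 popcount=4 -> skip
r=28=11100 popcount=3 -> skip
r=29=11101 popcount=4 -> skip
r=30=11110 popcount=4 -> skip
r=31=11111 popcount=5 -> KEEP
r=32=100000 popcount=1 -> skip
r=33=100001 popcount=2 -> skip
r=34=100010 popcount=2 -> skip
r=35=100011 popcount=3 -> skip
r=36=100100 popcount=2 -> skip
r=37=100101 popcount=3 -> skip
r=38=100110 popcount=3 -> skip
r=39=100111 popcount=4 -> skip
r=40=101000 popcount=2 -> skip
r=41=101001 popcount=3 -> skip
r=42=101010 popcount=3 -> skip
r=43=101011 popcount=4 -> skip
Kept rows: 31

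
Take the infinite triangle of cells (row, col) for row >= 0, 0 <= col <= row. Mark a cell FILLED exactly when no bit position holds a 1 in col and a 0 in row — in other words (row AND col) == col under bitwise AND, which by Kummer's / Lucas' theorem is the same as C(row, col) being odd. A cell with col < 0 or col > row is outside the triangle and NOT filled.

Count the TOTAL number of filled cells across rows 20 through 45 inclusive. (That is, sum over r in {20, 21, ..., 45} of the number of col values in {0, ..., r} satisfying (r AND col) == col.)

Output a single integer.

Answer: 258

Derivation:
r20=10100 pc2: +4 =4
r21=10101 pc3: +8 =12
r22=10110 pc3: +8 =20
r23=10111 pc4: +16 =36
r24=11000 pc2: +4 =40
r25=11001 pc3: +8 =48
r26=11010 pc3: +8 =56
r27=11011 pc4: +16 =72
r28=11100 pc3: +8 =80
r29=11101 pc4: +16 =96
r30=11110 pc4: +16 =112
r31=11111 pc5: +32 =144
r32=100000 pc1: +2 =146
r33=100001 pc2: +4 =150
r34=100010 pc2: +4 =154
r35=100011 pc3: +8 =162
r36=100100 pc2: +4 =166
r37=100101 pc3: +8 =174
r38=100110 pc3: +8 =182
r39=100111 pc4: +16 =198
r40=101000 pc2: +4 =202
r41=101001 pc3: +8 =210
r42=101010 pc3: +8 =218
r43=101011 pc4: +16 =234
r44=101100 pc3: +8 =242
r45=101101 pc4: +16 =258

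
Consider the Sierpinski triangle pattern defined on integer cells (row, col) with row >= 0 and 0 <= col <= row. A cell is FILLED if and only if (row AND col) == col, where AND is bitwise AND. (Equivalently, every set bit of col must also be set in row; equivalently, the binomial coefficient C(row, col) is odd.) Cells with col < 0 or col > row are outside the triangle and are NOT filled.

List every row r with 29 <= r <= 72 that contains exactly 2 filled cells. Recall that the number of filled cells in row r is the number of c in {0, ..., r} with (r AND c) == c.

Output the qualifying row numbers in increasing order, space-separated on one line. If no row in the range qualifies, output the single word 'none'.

Answer: 32 64

Derivation:
Row r has 2^popcount(r) filled cells, so we need popcount(r) = log2(2) = 1.
Scan r = 29..72 and keep those with exactly 1 one-bits:
r=29=11101 popcount=4 -> skip
r=30=11110 popcount=4 -> skip
r=31=11111 popcount=5 -> skip
r=32=100000 popcount=1 -> KEEP
r=33=100001 popcount=2 -> skip
r=34=100010 popcount=2 -> skip
r=35=100011 popcount=3 -> skip
r=36=100100 popcount=2 -> skip
r=37=100101 popcount=3 -> skip
r=38=100110 popcount=3 -> skip
r=39=100111 popcount=4 -> skip
r=40=101000 popcount=2 -> skip
r=41=101001 popcount=3 -> skip
r=42=101010 popcount=3 -> skip
r=43=101011 popcount=4 -> skip
r=44=101100 popcount=3 -> skip
r=45=101101 popcount=4 -> skip
r=46=101110 popcount=4 -> skip
r=47=101111 popcount=5 -> skip
r=48=110000 popcount=2 -> skip
r=49=110001 popcount=3 -> skip
r=50=110010 popcount=3 -> skip
r=51=110011 popcount=4 -> skip
r=52=110100 popcount=3 -> skip
r=53=110101 popcount=4 -> skip
r=54=110110 popcount=4 -> skip
r=55=110111 popcount=5 -> skip
r=56=111000 popcount=3 -> skip
r=57=111001 popcount=4 -> skip
r=58=111010 popcount=4 -> skip
r=59=111011 popcount=5 -> skip
r=60=111100 popcount=4 -> skip
r=61=111101 popcount=5 -> skip
r=62=111110 popcount=5 -> skip
r=63=111111 popcount=6 -> skip
r=64=1000000 popcount=1 -> KEEP
r=65=1000001 popcount=2 -> skip
r=66=1000010 popcount=2 -> skip
r=67=1000011 popcount=3 -> skip
r=68=1000100 popcount=2 -> skip
r=69=1000101 popcount=3 -> skip
r=70=1000110 popcount=3 -> skip
r=71=1000111 popcount=4 -> skip
r=72=1001000 popcount=2 -> skip
Kept rows: 32 64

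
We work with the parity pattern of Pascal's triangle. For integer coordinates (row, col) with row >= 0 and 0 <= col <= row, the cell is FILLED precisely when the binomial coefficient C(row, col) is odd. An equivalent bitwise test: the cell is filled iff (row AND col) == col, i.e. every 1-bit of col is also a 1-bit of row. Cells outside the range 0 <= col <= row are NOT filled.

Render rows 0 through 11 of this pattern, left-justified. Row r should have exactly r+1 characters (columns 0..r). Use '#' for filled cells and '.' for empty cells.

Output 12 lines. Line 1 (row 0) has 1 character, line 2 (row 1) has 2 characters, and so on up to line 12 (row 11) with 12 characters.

Answer: #
##
#.#
####
#...#
##..##
#.#.#.#
########
#.......#
##......##
#.#.....#.#
####....####

Derivation:
r0=0: #
r1=1: ##
r2=10: #.#
r3=11: ####
r4=100: #...#
r5=101: ##..##
r6=110: #.#.#.#
r7=111: ########
r8=1000: #.......#
r9=1001: ##......##
r10=1010: #.#.....#.#
r11=1011: ####....####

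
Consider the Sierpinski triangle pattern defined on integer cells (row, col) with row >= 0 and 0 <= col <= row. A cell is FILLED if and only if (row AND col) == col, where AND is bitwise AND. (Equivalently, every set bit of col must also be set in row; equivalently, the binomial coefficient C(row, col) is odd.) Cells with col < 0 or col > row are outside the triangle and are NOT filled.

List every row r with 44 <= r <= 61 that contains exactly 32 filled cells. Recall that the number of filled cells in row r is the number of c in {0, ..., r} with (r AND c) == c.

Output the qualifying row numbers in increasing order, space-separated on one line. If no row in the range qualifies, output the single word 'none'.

Answer: 47 55 59 61

Derivation:
Row r has 2^popcount(r) filled cells, so we need popcount(r) = log2(32) = 5.
Scan r = 44..61 and keep those with exactly 5 one-bits:
r=44=101100 popcount=3 -> skip
r=45=101101 popcount=4 -> skip
r=46=101110 popcount=4 -> skip
r=47=101111 popcount=5 -> KEEP
r=48=110000 popcount=2 -> skip
r=49=110001 popcount=3 -> skip
r=50=110010 popcount=3 -> skip
r=51=110011 popcount=4 -> skip
r=52=110100 popcount=3 -> skip
r=53=110101 popcount=4 -> skip
r=54=110110 popcount=4 -> skip
r=55=110111 popcount=5 -> KEEP
r=56=111000 popcount=3 -> skip
r=57=111001 popcount=4 -> skip
r=58=111010 popcount=4 -> skip
r=59=111011 popcount=5 -> KEEP
r=60=111100 popcount=4 -> skip
r=61=111101 popcount=5 -> KEEP
Kept rows: 47 55 59 61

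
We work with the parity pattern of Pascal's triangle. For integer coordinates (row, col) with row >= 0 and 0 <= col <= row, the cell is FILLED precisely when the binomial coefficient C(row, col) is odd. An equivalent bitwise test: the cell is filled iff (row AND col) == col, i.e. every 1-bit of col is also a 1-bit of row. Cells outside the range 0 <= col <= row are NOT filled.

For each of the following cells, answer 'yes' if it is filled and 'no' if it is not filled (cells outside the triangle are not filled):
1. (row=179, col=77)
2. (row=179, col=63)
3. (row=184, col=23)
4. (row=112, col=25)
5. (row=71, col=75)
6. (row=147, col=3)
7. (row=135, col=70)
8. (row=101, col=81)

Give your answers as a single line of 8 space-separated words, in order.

(179,77): row=0b10110011, col=0b1001101, row AND col = 0b1 = 1; 1 != 77 -> empty
(179,63): row=0b10110011, col=0b111111, row AND col = 0b110011 = 51; 51 != 63 -> empty
(184,23): row=0b10111000, col=0b10111, row AND col = 0b10000 = 16; 16 != 23 -> empty
(112,25): row=0b1110000, col=0b11001, row AND col = 0b10000 = 16; 16 != 25 -> empty
(71,75): col outside [0, 71] -> not filled
(147,3): row=0b10010011, col=0b11, row AND col = 0b11 = 3; 3 == 3 -> filled
(135,70): row=0b10000111, col=0b1000110, row AND col = 0b110 = 6; 6 != 70 -> empty
(101,81): row=0b1100101, col=0b1010001, row AND col = 0b1000001 = 65; 65 != 81 -> empty

Answer: no no no no no yes no no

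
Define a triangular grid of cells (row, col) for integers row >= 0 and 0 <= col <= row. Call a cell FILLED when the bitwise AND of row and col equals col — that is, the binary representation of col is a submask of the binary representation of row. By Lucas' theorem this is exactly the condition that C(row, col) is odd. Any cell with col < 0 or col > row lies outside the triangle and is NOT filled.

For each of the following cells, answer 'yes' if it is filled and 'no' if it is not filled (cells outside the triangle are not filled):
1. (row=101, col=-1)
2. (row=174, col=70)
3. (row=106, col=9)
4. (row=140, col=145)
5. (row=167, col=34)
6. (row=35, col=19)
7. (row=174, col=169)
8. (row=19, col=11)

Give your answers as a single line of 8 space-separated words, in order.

(101,-1): col outside [0, 101] -> not filled
(174,70): row=0b10101110, col=0b1000110, row AND col = 0b110 = 6; 6 != 70 -> empty
(106,9): row=0b1101010, col=0b1001, row AND col = 0b1000 = 8; 8 != 9 -> empty
(140,145): col outside [0, 140] -> not filled
(167,34): row=0b10100111, col=0b100010, row AND col = 0b100010 = 34; 34 == 34 -> filled
(35,19): row=0b100011, col=0b10011, row AND col = 0b11 = 3; 3 != 19 -> empty
(174,169): row=0b10101110, col=0b10101001, row AND col = 0b10101000 = 168; 168 != 169 -> empty
(19,11): row=0b10011, col=0b1011, row AND col = 0b11 = 3; 3 != 11 -> empty

Answer: no no no no yes no no no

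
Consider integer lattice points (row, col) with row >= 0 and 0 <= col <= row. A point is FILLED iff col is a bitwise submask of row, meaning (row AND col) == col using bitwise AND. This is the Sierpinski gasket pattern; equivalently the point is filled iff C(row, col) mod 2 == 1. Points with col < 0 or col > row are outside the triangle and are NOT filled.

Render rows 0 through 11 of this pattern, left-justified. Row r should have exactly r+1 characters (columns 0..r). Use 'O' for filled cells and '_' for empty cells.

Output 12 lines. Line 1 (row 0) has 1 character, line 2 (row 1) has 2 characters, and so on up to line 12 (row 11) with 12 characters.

Answer: O
OO
O_O
OOOO
O___O
OO__OO
O_O_O_O
OOOOOOOO
O_______O
OO______OO
O_O_____O_O
OOOO____OOOO

Derivation:
r0=0: O
r1=1: OO
r2=10: O_O
r3=11: OOOO
r4=100: O___O
r5=101: OO__OO
r6=110: O_O_O_O
r7=111: OOOOOOOO
r8=1000: O_______O
r9=1001: OO______OO
r10=1010: O_O_____O_O
r11=1011: OOOO____OOOO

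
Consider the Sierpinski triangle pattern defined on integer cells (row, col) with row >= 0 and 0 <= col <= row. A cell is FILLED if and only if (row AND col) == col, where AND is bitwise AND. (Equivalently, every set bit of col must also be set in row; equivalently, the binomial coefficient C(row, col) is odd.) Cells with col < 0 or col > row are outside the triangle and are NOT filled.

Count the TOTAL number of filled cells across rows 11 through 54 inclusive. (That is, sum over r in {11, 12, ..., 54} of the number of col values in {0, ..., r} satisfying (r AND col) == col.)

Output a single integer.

r11=1011 pc3: +8 =8
r12=1100 pc2: +4 =12
r13=1101 pc3: +8 =20
r14=1110 pc3: +8 =28
r15=1111 pc4: +16 =44
r16=10000 pc1: +2 =46
r17=10001 pc2: +4 =50
r18=10010 pc2: +4 =54
r19=10011 pc3: +8 =62
r20=10100 pc2: +4 =66
r21=10101 pc3: +8 =74
r22=10110 pc3: +8 =82
r23=10111 pc4: +16 =98
r24=11000 pc2: +4 =102
r25=11001 pc3: +8 =110
r26=11010 pc3: +8 =118
r27=11011 pc4: +16 =134
r28=11100 pc3: +8 =142
r29=11101 pc4: +16 =158
r30=11110 pc4: +16 =174
r31=11111 pc5: +32 =206
r32=100000 pc1: +2 =208
r33=100001 pc2: +4 =212
r34=100010 pc2: +4 =216
r35=100011 pc3: +8 =224
r36=100100 pc2: +4 =228
r37=100101 pc3: +8 =236
r38=100110 pc3: +8 =244
r39=100111 pc4: +16 =260
r40=101000 pc2: +4 =264
r41=101001 pc3: +8 =272
r42=101010 pc3: +8 =280
r43=101011 pc4: +16 =296
r44=101100 pc3: +8 =304
r45=101101 pc4: +16 =320
r46=101110 pc4: +16 =336
r47=101111 pc5: +32 =368
r48=110000 pc2: +4 =372
r49=110001 pc3: +8 =380
r50=110010 pc3: +8 =388
r51=110011 pc4: +16 =404
r52=110100 pc3: +8 =412
r53=110101 pc4: +16 =428
r54=110110 pc4: +16 =444

Answer: 444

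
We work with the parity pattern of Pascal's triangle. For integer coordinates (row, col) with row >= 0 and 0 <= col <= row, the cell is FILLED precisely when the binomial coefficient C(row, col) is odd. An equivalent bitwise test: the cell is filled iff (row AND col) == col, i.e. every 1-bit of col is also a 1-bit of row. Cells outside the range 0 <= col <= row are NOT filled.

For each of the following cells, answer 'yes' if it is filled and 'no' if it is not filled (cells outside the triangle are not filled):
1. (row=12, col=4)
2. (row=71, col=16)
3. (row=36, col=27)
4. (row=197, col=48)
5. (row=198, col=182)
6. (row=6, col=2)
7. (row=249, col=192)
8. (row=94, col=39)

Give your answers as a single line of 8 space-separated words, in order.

(12,4): row=0b1100, col=0b100, row AND col = 0b100 = 4; 4 == 4 -> filled
(71,16): row=0b1000111, col=0b10000, row AND col = 0b0 = 0; 0 != 16 -> empty
(36,27): row=0b100100, col=0b11011, row AND col = 0b0 = 0; 0 != 27 -> empty
(197,48): row=0b11000101, col=0b110000, row AND col = 0b0 = 0; 0 != 48 -> empty
(198,182): row=0b11000110, col=0b10110110, row AND col = 0b10000110 = 134; 134 != 182 -> empty
(6,2): row=0b110, col=0b10, row AND col = 0b10 = 2; 2 == 2 -> filled
(249,192): row=0b11111001, col=0b11000000, row AND col = 0b11000000 = 192; 192 == 192 -> filled
(94,39): row=0b1011110, col=0b100111, row AND col = 0b110 = 6; 6 != 39 -> empty

Answer: yes no no no no yes yes no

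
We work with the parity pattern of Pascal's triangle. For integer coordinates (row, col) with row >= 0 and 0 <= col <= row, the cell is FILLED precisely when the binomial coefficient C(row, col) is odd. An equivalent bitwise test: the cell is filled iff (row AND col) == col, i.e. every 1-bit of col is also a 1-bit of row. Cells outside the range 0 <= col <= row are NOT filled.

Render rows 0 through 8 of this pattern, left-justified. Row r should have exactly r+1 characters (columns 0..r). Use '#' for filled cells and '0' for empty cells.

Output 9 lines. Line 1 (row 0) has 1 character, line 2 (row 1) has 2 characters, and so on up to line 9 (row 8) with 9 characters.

Answer: #
##
#0#
####
#000#
##00##
#0#0#0#
########
#0000000#

Derivation:
r0=0: #
r1=1: ##
r2=10: #0#
r3=11: ####
r4=100: #000#
r5=101: ##00##
r6=110: #0#0#0#
r7=111: ########
r8=1000: #0000000#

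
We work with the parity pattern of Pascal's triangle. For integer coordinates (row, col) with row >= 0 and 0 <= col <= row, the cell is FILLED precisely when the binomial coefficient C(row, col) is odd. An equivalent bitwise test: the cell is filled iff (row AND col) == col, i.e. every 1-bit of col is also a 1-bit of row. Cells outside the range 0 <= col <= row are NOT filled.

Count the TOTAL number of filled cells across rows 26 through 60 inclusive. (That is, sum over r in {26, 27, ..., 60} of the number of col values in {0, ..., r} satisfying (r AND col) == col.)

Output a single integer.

r26=11010 pc3: +8 =8
r27=11011 pc4: +16 =24
r28=11100 pc3: +8 =32
r29=11101 pc4: +16 =48
r30=11110 pc4: +16 =64
r31=11111 pc5: +32 =96
r32=100000 pc1: +2 =98
r33=100001 pc2: +4 =102
r34=100010 pc2: +4 =106
r35=100011 pc3: +8 =114
r36=100100 pc2: +4 =118
r37=100101 pc3: +8 =126
r38=100110 pc3: +8 =134
r39=100111 pc4: +16 =150
r40=101000 pc2: +4 =154
r41=101001 pc3: +8 =162
r42=101010 pc3: +8 =170
r43=101011 pc4: +16 =186
r44=101100 pc3: +8 =194
r45=101101 pc4: +16 =210
r46=101110 pc4: +16 =226
r47=101111 pc5: +32 =258
r48=110000 pc2: +4 =262
r49=110001 pc3: +8 =270
r50=110010 pc3: +8 =278
r51=110011 pc4: +16 =294
r52=110100 pc3: +8 =302
r53=110101 pc4: +16 =318
r54=110110 pc4: +16 =334
r55=110111 pc5: +32 =366
r56=111000 pc3: +8 =374
r57=111001 pc4: +16 =390
r58=111010 pc4: +16 =406
r59=111011 pc5: +32 =438
r60=111100 pc4: +16 =454

Answer: 454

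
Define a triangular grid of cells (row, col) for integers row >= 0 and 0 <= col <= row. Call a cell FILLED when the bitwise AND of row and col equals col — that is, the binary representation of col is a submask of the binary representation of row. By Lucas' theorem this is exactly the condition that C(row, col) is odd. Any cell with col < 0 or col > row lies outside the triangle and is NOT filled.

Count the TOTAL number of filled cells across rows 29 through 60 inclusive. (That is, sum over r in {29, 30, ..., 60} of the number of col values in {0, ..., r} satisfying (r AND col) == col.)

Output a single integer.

r29=11101 pc4: +16 =16
r30=11110 pc4: +16 =32
r31=11111 pc5: +32 =64
r32=100000 pc1: +2 =66
r33=100001 pc2: +4 =70
r34=100010 pc2: +4 =74
r35=100011 pc3: +8 =82
r36=100100 pc2: +4 =86
r37=100101 pc3: +8 =94
r38=100110 pc3: +8 =102
r39=100111 pc4: +16 =118
r40=101000 pc2: +4 =122
r41=101001 pc3: +8 =130
r42=101010 pc3: +8 =138
r43=101011 pc4: +16 =154
r44=101100 pc3: +8 =162
r45=101101 pc4: +16 =178
r46=101110 pc4: +16 =194
r47=101111 pc5: +32 =226
r48=110000 pc2: +4 =230
r49=110001 pc3: +8 =238
r50=110010 pc3: +8 =246
r51=110011 pc4: +16 =262
r52=110100 pc3: +8 =270
r53=110101 pc4: +16 =286
r54=110110 pc4: +16 =302
r55=110111 pc5: +32 =334
r56=111000 pc3: +8 =342
r57=111001 pc4: +16 =358
r58=111010 pc4: +16 =374
r59=111011 pc5: +32 =406
r60=111100 pc4: +16 =422

Answer: 422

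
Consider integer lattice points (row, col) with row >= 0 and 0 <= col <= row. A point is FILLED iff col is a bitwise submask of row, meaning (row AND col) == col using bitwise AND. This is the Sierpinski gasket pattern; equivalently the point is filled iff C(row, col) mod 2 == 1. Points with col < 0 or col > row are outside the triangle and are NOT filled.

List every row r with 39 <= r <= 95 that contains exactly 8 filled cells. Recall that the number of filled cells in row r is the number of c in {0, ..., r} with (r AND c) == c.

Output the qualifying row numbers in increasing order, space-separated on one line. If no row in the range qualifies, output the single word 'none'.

Answer: 41 42 44 49 50 52 56 67 69 70 73 74 76 81 82 84 88

Derivation:
Row r has 2^popcount(r) filled cells, so we need popcount(r) = log2(8) = 3.
Scan r = 39..95 and keep those with exactly 3 one-bits:
r=39=100111 popcount=4 -> skip
r=40=101000 popcount=2 -> skip
r=41=101001 popcount=3 -> KEEP
r=42=101010 popcount=3 -> KEEP
r=43=101011 popcount=4 -> skip
r=44=101100 popcount=3 -> KEEP
r=45=101101 popcount=4 -> skip
r=46=101110 popcount=4 -> skip
r=47=101111 popcount=5 -> skip
r=48=110000 popcount=2 -> skip
r=49=110001 popcount=3 -> KEEP
r=50=110010 popcount=3 -> KEEP
r=51=110011 popcount=4 -> skip
r=52=110100 popcount=3 -> KEEP
r=53=110101 popcount=4 -> skip
r=54=110110 popcount=4 -> skip
r=55=110111 popcount=5 -> skip
r=56=111000 popcount=3 -> KEEP
r=57=111001 popcount=4 -> skip
r=58=111010 popcount=4 -> skip
r=59=111011 popcount=5 -> skip
r=60=111100 popcount=4 -> skip
r=61=111101 popcount=5 -> skip
r=62=111110 popcount=5 -> skip
r=63=111111 popcount=6 -> skip
r=64=1000000 popcount=1 -> skip
r=65=1000001 popcount=2 -> skip
r=66=1000010 popcount=2 -> skip
r=67=1000011 popcount=3 -> KEEP
r=68=1000100 popcount=2 -> skip
r=69=1000101 popcount=3 -> KEEP
r=70=1000110 popcount=3 -> KEEP
r=71=1000111 popcount=4 -> skip
r=72=1001000 popcount=2 -> skip
r=73=1001001 popcount=3 -> KEEP
r=74=1001010 popcount=3 -> KEEP
r=75=1001011 popcount=4 -> skip
r=76=1001100 popcount=3 -> KEEP
r=77=1001101 popcount=4 -> skip
r=78=1001110 popcount=4 -> skip
r=79=1001111 popcount=5 -> skip
r=80=1010000 popcount=2 -> skip
r=81=1010001 popcount=3 -> KEEP
r=82=1010010 popcount=3 -> KEEP
r=83=1010011 popcount=4 -> skip
r=84=1010100 popcount=3 -> KEEP
r=85=1010101 popcount=4 -> skip
r=86=1010110 popcount=4 -> skip
r=87=1010111 popcount=5 -> skip
r=88=1011000 popcount=3 -> KEEP
r=89=1011001 popcount=4 -> skip
r=90=1011010 popcount=4 -> skip
r=91=1011011 popcount=5 -> skip
r=92=1011100 popcount=4 -> skip
r=93=1011101 popcount=5 -> skip
r=94=1011110 popcount=5 -> skip
r=95=1011111 popcount=6 -> skip
Kept rows: 41 42 44 49 50 52 56 67 69 70 73 74 76 81 82 84 88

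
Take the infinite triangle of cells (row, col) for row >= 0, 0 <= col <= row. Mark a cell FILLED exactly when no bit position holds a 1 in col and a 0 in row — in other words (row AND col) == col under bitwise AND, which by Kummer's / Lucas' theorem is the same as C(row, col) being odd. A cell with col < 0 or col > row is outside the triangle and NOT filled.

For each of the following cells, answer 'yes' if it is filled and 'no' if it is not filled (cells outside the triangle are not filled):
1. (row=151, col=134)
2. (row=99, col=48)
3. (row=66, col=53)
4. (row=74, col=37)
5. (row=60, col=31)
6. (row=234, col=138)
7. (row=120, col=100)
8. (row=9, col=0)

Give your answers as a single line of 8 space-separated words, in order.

(151,134): row=0b10010111, col=0b10000110, row AND col = 0b10000110 = 134; 134 == 134 -> filled
(99,48): row=0b1100011, col=0b110000, row AND col = 0b100000 = 32; 32 != 48 -> empty
(66,53): row=0b1000010, col=0b110101, row AND col = 0b0 = 0; 0 != 53 -> empty
(74,37): row=0b1001010, col=0b100101, row AND col = 0b0 = 0; 0 != 37 -> empty
(60,31): row=0b111100, col=0b11111, row AND col = 0b11100 = 28; 28 != 31 -> empty
(234,138): row=0b11101010, col=0b10001010, row AND col = 0b10001010 = 138; 138 == 138 -> filled
(120,100): row=0b1111000, col=0b1100100, row AND col = 0b1100000 = 96; 96 != 100 -> empty
(9,0): row=0b1001, col=0b0, row AND col = 0b0 = 0; 0 == 0 -> filled

Answer: yes no no no no yes no yes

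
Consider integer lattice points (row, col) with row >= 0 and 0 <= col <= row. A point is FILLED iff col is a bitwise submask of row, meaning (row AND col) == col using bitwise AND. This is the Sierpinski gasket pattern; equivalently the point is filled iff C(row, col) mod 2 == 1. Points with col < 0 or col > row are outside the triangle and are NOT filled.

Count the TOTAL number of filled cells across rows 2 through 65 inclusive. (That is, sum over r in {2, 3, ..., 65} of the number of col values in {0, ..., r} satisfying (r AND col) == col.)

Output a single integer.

Answer: 732

Derivation:
r2=10 pc1: +2 =2
r3=11 pc2: +4 =6
r4=100 pc1: +2 =8
r5=101 pc2: +4 =12
r6=110 pc2: +4 =16
r7=111 pc3: +8 =24
r8=1000 pc1: +2 =26
r9=1001 pc2: +4 =30
r10=1010 pc2: +4 =34
r11=1011 pc3: +8 =42
r12=1100 pc2: +4 =46
r13=1101 pc3: +8 =54
r14=1110 pc3: +8 =62
r15=1111 pc4: +16 =78
r16=10000 pc1: +2 =80
r17=10001 pc2: +4 =84
r18=10010 pc2: +4 =88
r19=10011 pc3: +8 =96
r20=10100 pc2: +4 =100
r21=10101 pc3: +8 =108
r22=10110 pc3: +8 =116
r23=10111 pc4: +16 =132
r24=11000 pc2: +4 =136
r25=11001 pc3: +8 =144
r26=11010 pc3: +8 =152
r27=11011 pc4: +16 =168
r28=11100 pc3: +8 =176
r29=11101 pc4: +16 =192
r30=11110 pc4: +16 =208
r31=11111 pc5: +32 =240
r32=100000 pc1: +2 =242
r33=100001 pc2: +4 =246
r34=100010 pc2: +4 =250
r35=100011 pc3: +8 =258
r36=100100 pc2: +4 =262
r37=100101 pc3: +8 =270
r38=100110 pc3: +8 =278
r39=100111 pc4: +16 =294
r40=101000 pc2: +4 =298
r41=101001 pc3: +8 =306
r42=101010 pc3: +8 =314
r43=101011 pc4: +16 =330
r44=101100 pc3: +8 =338
r45=101101 pc4: +16 =354
r46=101110 pc4: +16 =370
r47=101111 pc5: +32 =402
r48=110000 pc2: +4 =406
r49=110001 pc3: +8 =414
r50=110010 pc3: +8 =422
r51=110011 pc4: +16 =438
r52=110100 pc3: +8 =446
r53=110101 pc4: +16 =462
r54=110110 pc4: +16 =478
r55=110111 pc5: +32 =510
r56=111000 pc3: +8 =518
r57=111001 pc4: +16 =534
r58=111010 pc4: +16 =550
r59=111011 pc5: +32 =582
r60=111100 pc4: +16 =598
r61=111101 pc5: +32 =630
r62=111110 pc5: +32 =662
r63=111111 pc6: +64 =726
r64=1000000 pc1: +2 =728
r65=1000001 pc2: +4 =732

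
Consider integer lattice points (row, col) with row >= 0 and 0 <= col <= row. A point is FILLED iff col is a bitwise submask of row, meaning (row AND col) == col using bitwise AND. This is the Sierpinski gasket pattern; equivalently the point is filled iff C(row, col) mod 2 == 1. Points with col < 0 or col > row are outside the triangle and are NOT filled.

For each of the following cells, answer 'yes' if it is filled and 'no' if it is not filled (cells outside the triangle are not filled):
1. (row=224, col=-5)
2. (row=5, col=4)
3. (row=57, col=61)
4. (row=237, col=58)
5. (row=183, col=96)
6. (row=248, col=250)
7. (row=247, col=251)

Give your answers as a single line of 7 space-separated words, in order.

Answer: no yes no no no no no

Derivation:
(224,-5): col outside [0, 224] -> not filled
(5,4): row=0b101, col=0b100, row AND col = 0b100 = 4; 4 == 4 -> filled
(57,61): col outside [0, 57] -> not filled
(237,58): row=0b11101101, col=0b111010, row AND col = 0b101000 = 40; 40 != 58 -> empty
(183,96): row=0b10110111, col=0b1100000, row AND col = 0b100000 = 32; 32 != 96 -> empty
(248,250): col outside [0, 248] -> not filled
(247,251): col outside [0, 247] -> not filled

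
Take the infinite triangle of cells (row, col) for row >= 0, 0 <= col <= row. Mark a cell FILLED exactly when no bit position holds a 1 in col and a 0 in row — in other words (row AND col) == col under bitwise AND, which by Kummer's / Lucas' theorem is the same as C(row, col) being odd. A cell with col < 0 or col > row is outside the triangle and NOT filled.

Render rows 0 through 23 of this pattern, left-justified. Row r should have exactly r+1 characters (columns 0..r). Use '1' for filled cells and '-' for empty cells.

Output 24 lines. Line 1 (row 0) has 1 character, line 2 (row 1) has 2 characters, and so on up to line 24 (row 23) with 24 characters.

r0=0: 1
r1=1: 11
r2=10: 1-1
r3=11: 1111
r4=100: 1---1
r5=101: 11--11
r6=110: 1-1-1-1
r7=111: 11111111
r8=1000: 1-------1
r9=1001: 11------11
r10=1010: 1-1-----1-1
r11=1011: 1111----1111
r12=1100: 1---1---1---1
r13=1101: 11--11--11--11
r14=1110: 1-1-1-1-1-1-1-1
r15=1111: 1111111111111111
r16=10000: 1---------------1
r17=10001: 11--------------11
r18=10010: 1-1-------------1-1
r19=10011: 1111------------1111
r20=10100: 1---1-----------1---1
r21=10101: 11--11----------11--11
r22=10110: 1-1-1-1---------1-1-1-1
r23=10111: 11111111--------11111111

Answer: 1
11
1-1
1111
1---1
11--11
1-1-1-1
11111111
1-------1
11------11
1-1-----1-1
1111----1111
1---1---1---1
11--11--11--11
1-1-1-1-1-1-1-1
1111111111111111
1---------------1
11--------------11
1-1-------------1-1
1111------------1111
1---1-----------1---1
11--11----------11--11
1-1-1-1---------1-1-1-1
11111111--------11111111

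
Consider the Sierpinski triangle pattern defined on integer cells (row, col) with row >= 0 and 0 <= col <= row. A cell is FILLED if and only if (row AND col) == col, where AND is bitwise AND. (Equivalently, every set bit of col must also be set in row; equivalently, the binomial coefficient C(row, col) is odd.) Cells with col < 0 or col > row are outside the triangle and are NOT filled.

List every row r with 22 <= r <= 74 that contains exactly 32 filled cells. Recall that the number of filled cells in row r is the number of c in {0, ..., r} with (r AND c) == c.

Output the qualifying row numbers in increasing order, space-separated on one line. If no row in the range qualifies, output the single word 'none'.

Answer: 31 47 55 59 61 62

Derivation:
Row r has 2^popcount(r) filled cells, so we need popcount(r) = log2(32) = 5.
Scan r = 22..74 and keep those with exactly 5 one-bits:
r=22=10110 popcount=3 -> skip
r=23=10111 popcount=4 -> skip
r=24=11000 popcount=2 -> skip
r=25=11001 popcount=3 -> skip
r=26=11010 popcount=3 -> skip
r=27=11011 popcount=4 -> skip
r=28=11100 popcount=3 -> skip
r=29=11101 popcount=4 -> skip
r=30=11110 popcount=4 -> skip
r=31=11111 popcount=5 -> KEEP
r=32=100000 popcount=1 -> skip
r=33=100001 popcount=2 -> skip
r=34=100010 popcount=2 -> skip
r=35=100011 popcount=3 -> skip
r=36=100100 popcount=2 -> skip
r=37=100101 popcount=3 -> skip
r=38=100110 popcount=3 -> skip
r=39=100111 popcount=4 -> skip
r=40=101000 popcount=2 -> skip
r=41=101001 popcount=3 -> skip
r=42=101010 popcount=3 -> skip
r=43=101011 popcount=4 -> skip
r=44=101100 popcount=3 -> skip
r=45=101101 popcount=4 -> skip
r=46=101110 popcount=4 -> skip
r=47=101111 popcount=5 -> KEEP
r=48=110000 popcount=2 -> skip
r=49=110001 popcount=3 -> skip
r=50=110010 popcount=3 -> skip
r=51=110011 popcount=4 -> skip
r=52=110100 popcount=3 -> skip
r=53=110101 popcount=4 -> skip
r=54=110110 popcount=4 -> skip
r=55=110111 popcount=5 -> KEEP
r=56=111000 popcount=3 -> skip
r=57=111001 popcount=4 -> skip
r=58=111010 popcount=4 -> skip
r=59=111011 popcount=5 -> KEEP
r=60=111100 popcount=4 -> skip
r=61=111101 popcount=5 -> KEEP
r=62=111110 popcount=5 -> KEEP
r=63=111111 popcount=6 -> skip
r=64=1000000 popcount=1 -> skip
r=65=1000001 popcount=2 -> skip
r=66=1000010 popcount=2 -> skip
r=67=1000011 popcount=3 -> skip
r=68=1000100 popcount=2 -> skip
r=69=1000101 popcount=3 -> skip
r=70=1000110 popcount=3 -> skip
r=71=1000111 popcount=4 -> skip
r=72=1001000 popcount=2 -> skip
r=73=1001001 popcount=3 -> skip
r=74=1001010 popcount=3 -> skip
Kept rows: 31 47 55 59 61 62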